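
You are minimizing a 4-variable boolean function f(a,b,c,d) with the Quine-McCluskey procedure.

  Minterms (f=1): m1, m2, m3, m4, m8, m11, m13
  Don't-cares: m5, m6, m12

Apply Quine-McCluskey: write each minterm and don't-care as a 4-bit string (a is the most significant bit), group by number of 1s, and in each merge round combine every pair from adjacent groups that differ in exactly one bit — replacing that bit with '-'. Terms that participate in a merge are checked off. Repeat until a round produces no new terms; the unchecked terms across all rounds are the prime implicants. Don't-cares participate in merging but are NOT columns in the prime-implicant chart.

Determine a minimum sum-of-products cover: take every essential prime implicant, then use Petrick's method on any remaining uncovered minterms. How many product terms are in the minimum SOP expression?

size-2^0 implicants → 0001(✓)  0010(✓)  0011(✓)  0100(✓)  0101(✓)  0110(✓)  1000(✓)  1011(✓)  1100(✓)  1101(✓)
size-2^1 implicants → -011  -100(✓)  -101(✓)  0-01  0-10  00-1  001-  01-0  010-(✓)  1-00  110-(✓)
size-2^2 implicants → -10-
Unchecked terms (primes): -011, -10-, 0-01, 0-10, 00-1, 001-, 01-0, 1-00
Minterm coverage:
  m1 ⊆ 0-01,00-1
  m2 ⊆ 0-10,001-
  m3 ⊆ -011,00-1,001-
  m4 ⊆ -10-,01-0
  m8 ⊆ 1-00 [E]
  m11 ⊆ -011 [E]
  m13 ⊆ -10- [E]
E = {-011, -10-, 1-00}
Petrick residual → 0-01, 0-10
Cover = b'cd + bc' + a'c'd + a'cd' + ac'd'  |cover|=5

5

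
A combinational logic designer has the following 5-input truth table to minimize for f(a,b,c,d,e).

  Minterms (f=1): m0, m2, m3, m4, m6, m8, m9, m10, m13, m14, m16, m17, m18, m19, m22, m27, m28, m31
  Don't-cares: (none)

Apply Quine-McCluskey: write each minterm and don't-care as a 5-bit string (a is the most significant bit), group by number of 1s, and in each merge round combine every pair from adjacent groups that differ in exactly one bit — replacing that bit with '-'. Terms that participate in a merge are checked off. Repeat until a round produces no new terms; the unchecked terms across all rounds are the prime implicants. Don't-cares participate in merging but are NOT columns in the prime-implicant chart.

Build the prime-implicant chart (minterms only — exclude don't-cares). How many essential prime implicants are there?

8

size-2^0 implicants → 00000(✓)  00010(✓)  00011(✓)  00100(✓)  00110(✓)  01000(✓)  01001(✓)  01010(✓)  01101(✓)  01110(✓)  10000(✓)  10001(✓)  10010(✓)  10011(✓)  10110(✓)  11011(✓)  11100  11111(✓)
size-2^1 implicants → -0000(✓)  -0010(✓)  -0011(✓)  -0110(✓)  0-000(✓)  0-010(✓)  0-110(✓)  00-00(✓)  00-10(✓)  000-0(✓)  0001-(✓)  001-0(✓)  01-01  01-10(✓)  010-0(✓)  0100-  1-011  10-10(✓)  100-0(✓)  100-1(✓)  1000-(✓)  1001-(✓)  11-11
size-2^2 implicants → -0-10  -00-0  -001-  0--10  0-0-0  00--0  100--
Unchecked terms (primes): -0-10, -00-0, -001-, 0--10, 0-0-0, 00--0, 01-01, 0100-, 1-011, 100--, 11-11, 11100
Minterm coverage:
  m0 ⊆ -00-0,0-0-0,00--0
  m2 ⊆ -0-10,-00-0,-001-,0--10,0-0-0,00--0
  m3 ⊆ -001- [E]
  m4 ⊆ 00--0 [E]
  m6 ⊆ -0-10,0--10,00--0
  m8 ⊆ 0-0-0,0100-
  m9 ⊆ 01-01,0100-
  m10 ⊆ 0--10,0-0-0
  m13 ⊆ 01-01 [E]
  m14 ⊆ 0--10 [E]
  m16 ⊆ -00-0,100--
  m17 ⊆ 100-- [E]
  m18 ⊆ -0-10,-00-0,-001-,100--
  m19 ⊆ -001-,1-011,100--
  m22 ⊆ -0-10 [E]
  m27 ⊆ 1-011,11-11
  m28 ⊆ 11100 [E]
  m31 ⊆ 11-11 [E]
E = {-0-10, -001-, 0--10, 00--0, 01-01, 100--, 11-11, 11100}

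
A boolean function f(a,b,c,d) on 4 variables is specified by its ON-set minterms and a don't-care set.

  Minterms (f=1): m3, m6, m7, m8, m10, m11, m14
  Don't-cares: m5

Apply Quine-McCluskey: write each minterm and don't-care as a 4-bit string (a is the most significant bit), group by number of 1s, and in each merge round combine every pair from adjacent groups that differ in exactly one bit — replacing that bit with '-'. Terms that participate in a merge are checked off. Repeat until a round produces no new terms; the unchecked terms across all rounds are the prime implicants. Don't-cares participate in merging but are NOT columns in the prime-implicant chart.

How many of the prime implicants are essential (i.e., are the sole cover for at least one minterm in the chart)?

size-2^0 implicants → 0011(✓)  0101(✓)  0110(✓)  0111(✓)  1000(✓)  1010(✓)  1011(✓)  1110(✓)
size-2^1 implicants → -011  -110  0-11  01-1  011-  1-10  10-0  101-
Unchecked terms (primes): -011, -110, 0-11, 01-1, 011-, 1-10, 10-0, 101-
Minterm coverage:
  m3 ⊆ -011,0-11
  m6 ⊆ -110,011-
  m7 ⊆ 0-11,01-1,011-
  m8 ⊆ 10-0 [E]
  m10 ⊆ 1-10,10-0,101-
  m11 ⊆ -011,101-
  m14 ⊆ -110,1-10
E = {10-0}

1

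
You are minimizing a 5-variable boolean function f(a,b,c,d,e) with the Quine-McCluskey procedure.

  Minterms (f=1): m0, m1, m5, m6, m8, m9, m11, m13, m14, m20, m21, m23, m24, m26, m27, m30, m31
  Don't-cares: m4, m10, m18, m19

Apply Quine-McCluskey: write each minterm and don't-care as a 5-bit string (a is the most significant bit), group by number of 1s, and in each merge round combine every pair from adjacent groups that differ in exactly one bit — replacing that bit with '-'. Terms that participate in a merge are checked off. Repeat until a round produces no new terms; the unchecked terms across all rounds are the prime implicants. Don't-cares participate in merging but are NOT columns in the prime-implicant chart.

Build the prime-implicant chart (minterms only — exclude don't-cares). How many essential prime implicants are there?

Round 0: 00000✓ 00001✓ 00100✓ 00101✓ 00110✓ 01000✓ 01001✓ 01010✓ 01011✓ 01101✓ 01110✓ 10010✓ 10011✓ 10100✓ 10101✓ 10111✓ 11000✓ 11010✓ 11011✓ 11110✓ 11111✓
Round 1: -0100✓ -0101✓ -1000✓ -1010✓ -1011✓ -1110✓ 0-000✓ 0-001✓ 0-101✓ 0-110 00-00✓ 00-01✓ 0000-✓ 001-0 0010-✓ 01-01✓ 01-10✓ 010-0✓ 010-1✓ 0100-✓ 0101-✓ 1-010✓ 1-011✓ 1-111✓ 10-11✓ 1001-✓ 101-1 1010-✓ 11-10✓ 11-11✓ 110-0✓ 1101-✓ 1111-✓
Round 2: -010- -1-10 -10-0 -101- 0--01 0-00- 00-0- 010-- 1--11 1-01- 11-1-
PIs = {-010-, -1-10, -10-0, -101-, 0--01, 0-00-, 0-110, 00-0-, 001-0, 010--, 1--11, 1-01-, 101-1, 11-1-}
Coverage chart:
  m0: 0-00-,00-0-
  m1: 0--01,0-00-,00-0-
  m5: -010-,0--01,00-0-
  m6: 0-110,001-0
  m8: -10-0,0-00-,010--
  m9: 0--01,0-00-,010--
  m11: -101-,010--
  m13: 0--01 ←essential
  m14: -1-10,0-110
  m20: -010- ←essential
  m21: -010-,101-1
  m23: 1--11,101-1
  m24: -10-0 ←essential
  m26: -1-10,-10-0,-101-,1-01-,11-1-
  m27: -101-,1--11,1-01-,11-1-
  m30: -1-10,11-1-
  m31: 1--11,11-1-
Essential: -010-, -10-0, 0--01

3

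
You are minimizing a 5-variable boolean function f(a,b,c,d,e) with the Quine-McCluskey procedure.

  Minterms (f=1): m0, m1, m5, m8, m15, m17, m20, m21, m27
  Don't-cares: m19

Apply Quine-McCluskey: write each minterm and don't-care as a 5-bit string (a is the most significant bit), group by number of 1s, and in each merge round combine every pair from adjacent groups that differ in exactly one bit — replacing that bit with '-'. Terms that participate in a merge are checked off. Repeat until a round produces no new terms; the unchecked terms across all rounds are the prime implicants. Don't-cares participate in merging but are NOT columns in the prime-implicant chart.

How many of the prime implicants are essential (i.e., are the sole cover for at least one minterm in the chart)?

size-2^0 implicants → 00000(✓)  00001(✓)  00101(✓)  01000(✓)  01111  10001(✓)  10011(✓)  10100(✓)  10101(✓)  11011(✓)
size-2^1 implicants → -0001(✓)  -0101(✓)  0-000  00-01(✓)  0000-  1-011  10-01(✓)  100-1  1010-
size-2^2 implicants → -0-01
Unchecked terms (primes): -0-01, 0-000, 0000-, 01111, 1-011, 100-1, 1010-
Minterm coverage:
  m0 ⊆ 0-000,0000-
  m1 ⊆ -0-01,0000-
  m5 ⊆ -0-01 [E]
  m8 ⊆ 0-000 [E]
  m15 ⊆ 01111 [E]
  m17 ⊆ -0-01,100-1
  m20 ⊆ 1010- [E]
  m21 ⊆ -0-01,1010-
  m27 ⊆ 1-011 [E]
E = {-0-01, 0-000, 01111, 1-011, 1010-}

5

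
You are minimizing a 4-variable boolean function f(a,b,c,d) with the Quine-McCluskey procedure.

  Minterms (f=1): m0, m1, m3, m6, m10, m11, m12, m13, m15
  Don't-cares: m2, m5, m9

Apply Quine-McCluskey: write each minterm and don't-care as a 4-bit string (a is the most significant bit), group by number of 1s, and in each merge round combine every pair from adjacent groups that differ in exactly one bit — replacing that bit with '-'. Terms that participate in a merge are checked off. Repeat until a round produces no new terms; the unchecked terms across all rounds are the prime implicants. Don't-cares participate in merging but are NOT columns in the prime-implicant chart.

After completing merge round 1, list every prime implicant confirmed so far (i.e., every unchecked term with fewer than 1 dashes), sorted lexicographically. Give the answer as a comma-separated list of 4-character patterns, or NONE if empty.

Round 0: 0000✓ 0001✓ 0010✓ 0011✓ 0101✓ 0110✓ 1001✓ 1010✓ 1011✓ 1100✓ 1101✓ 1111✓
Round 1: -001✓ -010✓ -011✓ -101✓ 0-01✓ 0-10 00-0✓ 00-1✓ 000-✓ 001-✓ 1-01✓ 1-11✓ 10-1✓ 101-✓ 11-1✓ 110-
Round 2: --01 -0-1 -01- 00-- 1--1
PIs = {--01, -0-1, -01-, 0-10, 00--, 1--1, 110-}

NONE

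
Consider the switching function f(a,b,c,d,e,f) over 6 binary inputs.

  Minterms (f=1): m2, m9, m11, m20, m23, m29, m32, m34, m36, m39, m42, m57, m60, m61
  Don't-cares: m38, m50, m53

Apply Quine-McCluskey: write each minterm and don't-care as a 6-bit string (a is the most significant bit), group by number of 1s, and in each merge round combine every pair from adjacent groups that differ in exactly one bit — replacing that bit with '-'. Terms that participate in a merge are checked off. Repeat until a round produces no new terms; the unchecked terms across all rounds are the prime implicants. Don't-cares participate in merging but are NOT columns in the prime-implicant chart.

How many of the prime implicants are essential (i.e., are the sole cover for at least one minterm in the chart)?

10

Round 0: 000010✓ 001001✓ 001011✓ 010100 010111 011101✓ 100000✓ 100010✓ 100100✓ 100110✓ 100111✓ 101010✓ 110010✓ 110101✓ 111001✓ 111100✓ 111101✓
Round 1: -00010 -11101 0010-1 1-0010 10-010 100-00✓ 100-10✓ 1000-0✓ 1001-0✓ 10011- 11-101 111-01 11110-
Round 2: 100--0
PIs = {-00010, -11101, 0010-1, 010100, 010111, 1-0010, 10-010, 100--0, 10011-, 11-101, 111-01, 11110-}
Coverage chart:
  m2: -00010 ←essential
  m9: 0010-1 ←essential
  m11: 0010-1 ←essential
  m20: 010100 ←essential
  m23: 010111 ←essential
  m29: -11101 ←essential
  m32: 100--0 ←essential
  m34: -00010,1-0010,10-010,100--0
  m36: 100--0 ←essential
  m39: 10011- ←essential
  m42: 10-010 ←essential
  m57: 111-01 ←essential
  m60: 11110- ←essential
  m61: -11101,11-101,111-01,11110-
Essential: -00010, -11101, 0010-1, 010100, 010111, 10-010, 100--0, 10011-, 111-01, 11110-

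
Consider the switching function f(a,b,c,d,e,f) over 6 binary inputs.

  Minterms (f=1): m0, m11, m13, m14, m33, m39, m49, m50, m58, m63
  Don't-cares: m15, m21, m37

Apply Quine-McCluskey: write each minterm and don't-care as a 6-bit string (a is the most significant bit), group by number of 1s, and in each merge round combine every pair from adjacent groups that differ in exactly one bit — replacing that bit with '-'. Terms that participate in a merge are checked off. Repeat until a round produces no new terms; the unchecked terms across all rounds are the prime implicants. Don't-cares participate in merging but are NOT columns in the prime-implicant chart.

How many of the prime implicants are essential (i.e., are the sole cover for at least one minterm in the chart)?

size-2^0 implicants → 000000  001011(✓)  001101(✓)  001110(✓)  001111(✓)  010101  100001(✓)  100101(✓)  100111(✓)  110001(✓)  110010(✓)  111010(✓)  111111
size-2^1 implicants → 001-11  0011-1  00111-  1-0001  100-01  1001-1  11-010
Unchecked terms (primes): 000000, 001-11, 0011-1, 00111-, 010101, 1-0001, 100-01, 1001-1, 11-010, 111111
Minterm coverage:
  m0 ⊆ 000000 [E]
  m11 ⊆ 001-11 [E]
  m13 ⊆ 0011-1 [E]
  m14 ⊆ 00111- [E]
  m33 ⊆ 1-0001,100-01
  m39 ⊆ 1001-1 [E]
  m49 ⊆ 1-0001 [E]
  m50 ⊆ 11-010 [E]
  m58 ⊆ 11-010 [E]
  m63 ⊆ 111111 [E]
E = {000000, 001-11, 0011-1, 00111-, 1-0001, 1001-1, 11-010, 111111}

8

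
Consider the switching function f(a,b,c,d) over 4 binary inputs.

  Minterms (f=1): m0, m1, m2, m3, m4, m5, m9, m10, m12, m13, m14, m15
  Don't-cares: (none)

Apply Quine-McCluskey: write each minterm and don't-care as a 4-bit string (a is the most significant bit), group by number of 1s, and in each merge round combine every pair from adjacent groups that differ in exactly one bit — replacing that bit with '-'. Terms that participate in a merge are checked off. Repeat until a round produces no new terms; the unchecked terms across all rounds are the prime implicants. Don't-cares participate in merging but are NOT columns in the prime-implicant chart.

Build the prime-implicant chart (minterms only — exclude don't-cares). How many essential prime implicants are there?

3

[col 0] 0000*, 0001*, 0010*, 0011*, 0100*, 0101*, 1001*, 1010*, 1100*, 1101*, 1110*, 1111*
[col 1] -001*, -010, -100*, -101*, 0-00*, 0-01*, 00-0*, 00-1*, 000-*, 001-*, 010-*, 1-01*, 1-10, 11-0*, 11-1*, 110-*, 111-*
[col 2] --01, -10-, 0-0-, 00--, 11--
Prime implicants: --01, -010, -10-, 0-0-, 00--, 1-10, 11--
PI chart (minterm → PIs covering it):
  0 | 0-0-,00--
  1 | --01,0-0-,00--
  2 | -010,00--
  3 | 00--  (sole → essential)
  4 | -10-,0-0-
  5 | --01,-10-,0-0-
  9 | --01  (sole → essential)
  10 | -010,1-10
  12 | -10-,11--
  13 | --01,-10-,11--
  14 | 1-10,11--
  15 | 11--  (sole → essential)
Essential prime implicants: --01, 00--, 11--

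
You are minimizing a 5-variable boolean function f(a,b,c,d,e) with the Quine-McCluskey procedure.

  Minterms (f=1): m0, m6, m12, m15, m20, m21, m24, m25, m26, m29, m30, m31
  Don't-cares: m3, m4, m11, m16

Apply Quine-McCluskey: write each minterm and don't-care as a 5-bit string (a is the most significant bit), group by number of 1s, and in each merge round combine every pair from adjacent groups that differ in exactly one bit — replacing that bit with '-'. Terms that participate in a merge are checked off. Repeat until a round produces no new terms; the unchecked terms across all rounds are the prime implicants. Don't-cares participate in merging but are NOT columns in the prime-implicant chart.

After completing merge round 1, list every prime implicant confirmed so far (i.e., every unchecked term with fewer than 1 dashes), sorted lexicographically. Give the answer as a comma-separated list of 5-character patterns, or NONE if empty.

Round 0: 00000✓ 00011✓ 00100✓ 00110✓ 01011✓ 01100✓ 01111✓ 10000✓ 10100✓ 10101✓ 11000✓ 11001✓ 11010✓ 11101✓ 11110✓ 11111✓
Round 1: -0000✓ -0100✓ -1111 0-011 0-100 00-00✓ 001-0 01-11 1-000 1-101 10-00✓ 1010- 11-01 11-10 110-0 1100- 111-1 1111-
Round 2: -0-00
PIs = {-0-00, -1111, 0-011, 0-100, 001-0, 01-11, 1-000, 1-101, 1010-, 11-01, 11-10, 110-0, 1100-, 111-1, 1111-}

NONE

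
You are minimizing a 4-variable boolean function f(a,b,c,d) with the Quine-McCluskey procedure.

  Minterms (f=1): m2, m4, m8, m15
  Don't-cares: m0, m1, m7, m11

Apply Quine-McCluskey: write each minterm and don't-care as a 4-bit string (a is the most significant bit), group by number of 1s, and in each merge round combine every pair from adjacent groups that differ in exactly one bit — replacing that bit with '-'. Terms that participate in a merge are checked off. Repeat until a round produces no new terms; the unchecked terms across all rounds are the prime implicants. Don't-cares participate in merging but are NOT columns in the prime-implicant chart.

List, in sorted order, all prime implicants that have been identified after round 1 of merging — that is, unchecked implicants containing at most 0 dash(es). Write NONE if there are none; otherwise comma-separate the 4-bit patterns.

[col 0] 0000*, 0001*, 0010*, 0100*, 0111*, 1000*, 1011*, 1111*
[col 1] -000, -111, 0-00, 00-0, 000-, 1-11
Prime implicants: -000, -111, 0-00, 00-0, 000-, 1-11

NONE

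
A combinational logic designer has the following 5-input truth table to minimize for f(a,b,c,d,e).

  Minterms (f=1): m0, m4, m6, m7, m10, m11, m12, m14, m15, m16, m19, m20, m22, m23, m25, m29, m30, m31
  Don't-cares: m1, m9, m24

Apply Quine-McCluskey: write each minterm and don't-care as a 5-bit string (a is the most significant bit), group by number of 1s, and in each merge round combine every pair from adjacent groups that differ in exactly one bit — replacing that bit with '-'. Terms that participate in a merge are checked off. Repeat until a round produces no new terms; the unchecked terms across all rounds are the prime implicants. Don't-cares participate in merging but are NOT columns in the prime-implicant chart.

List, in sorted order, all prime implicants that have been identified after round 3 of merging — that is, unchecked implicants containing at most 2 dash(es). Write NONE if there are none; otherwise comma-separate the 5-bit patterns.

-0-00, -01-0, -1001, 0-001, 0-1-0, 0000-, 01-1-, 010-1, 1-000, 10-11, 11-01, 1100-, 111-1

Round 0: 00000✓ 00001✓ 00100✓ 00110✓ 00111✓ 01001✓ 01010✓ 01011✓ 01100✓ 01110✓ 01111✓ 10000✓ 10011✓ 10100✓ 10110✓ 10111✓ 11000✓ 11001✓ 11101✓ 11110✓ 11111✓
Round 1: -0000✓ -0100✓ -0110✓ -0111✓ -1001 -1110✓ -1111✓ 0-001 0-100✓ 0-110✓ 0-111✓ 00-00✓ 0000- 001-0✓ 0011-✓ 01-10✓ 01-11✓ 010-1 0101-✓ 011-0✓ 0111-✓ 1-000 1-110✓ 1-111✓ 10-00✓ 10-11 101-0✓ 1011-✓ 11-01 1100- 111-1 1111-✓
Round 2: --110✓ --111✓ -0-00 -01-0 -011-✓ -111-✓ 0-1-0 0-11-✓ 01-1- 1-11-✓
Round 3: --11-
PIs = {--11-, -0-00, -01-0, -1001, 0-001, 0-1-0, 0000-, 01-1-, 010-1, 1-000, 10-11, 11-01, 1100-, 111-1}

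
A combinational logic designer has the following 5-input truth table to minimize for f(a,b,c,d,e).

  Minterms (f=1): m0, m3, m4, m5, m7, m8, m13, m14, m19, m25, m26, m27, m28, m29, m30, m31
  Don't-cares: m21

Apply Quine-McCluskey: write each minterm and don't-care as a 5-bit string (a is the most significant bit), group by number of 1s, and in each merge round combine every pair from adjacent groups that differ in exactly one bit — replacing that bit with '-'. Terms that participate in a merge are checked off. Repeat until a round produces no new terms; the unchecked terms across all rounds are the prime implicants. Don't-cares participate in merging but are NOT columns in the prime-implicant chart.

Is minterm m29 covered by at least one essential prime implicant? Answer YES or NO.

YES

[col 0] 00000*, 00011*, 00100*, 00101*, 00111*, 01000*, 01101*, 01110*, 10011*, 10101*, 11001*, 11010*, 11011*, 11100*, 11101*, 11110*, 11111*
[col 1] -0011, -0101*, -1101*, -1110, 0-000, 0-101*, 00-00, 00-11, 001-1, 0010-, 1-011, 1-101*, 11-01*, 11-10*, 11-11*, 110-1*, 1101-*, 111-0*, 111-1*, 1110-*, 1111-*
[col 2] --101, 11--1, 11-1-, 111--
Prime implicants: --101, -0011, -1110, 0-000, 00-00, 00-11, 001-1, 0010-, 1-011, 11--1, 11-1-, 111--
PI chart (minterm → PIs covering it):
  0 | 0-000,00-00
  3 | -0011,00-11
  4 | 00-00,0010-
  5 | --101,001-1,0010-
  7 | 00-11,001-1
  8 | 0-000  (sole → essential)
  13 | --101  (sole → essential)
  14 | -1110  (sole → essential)
  19 | -0011,1-011
  25 | 11--1  (sole → essential)
  26 | 11-1-  (sole → essential)
  27 | 1-011,11--1,11-1-
  28 | 111--  (sole → essential)
  29 | --101,11--1,111--
  30 | -1110,11-1-,111--
  31 | 11--1,11-1-,111--
Essential prime implicants: --101, -1110, 0-000, 11--1, 11-1-, 111--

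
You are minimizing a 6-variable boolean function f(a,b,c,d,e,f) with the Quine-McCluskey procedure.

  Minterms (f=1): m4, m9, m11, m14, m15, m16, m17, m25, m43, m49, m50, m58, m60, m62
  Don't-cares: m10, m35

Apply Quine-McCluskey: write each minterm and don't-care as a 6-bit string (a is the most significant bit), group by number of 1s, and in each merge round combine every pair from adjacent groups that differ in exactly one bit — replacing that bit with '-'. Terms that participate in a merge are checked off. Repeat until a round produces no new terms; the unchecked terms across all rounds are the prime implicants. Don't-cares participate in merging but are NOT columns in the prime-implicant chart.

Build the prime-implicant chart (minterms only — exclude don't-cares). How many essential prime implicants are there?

Round 0: 000100 001001✓ 001010✓ 001011✓ 001110✓ 001111✓ 010000✓ 010001✓ 011001✓ 100011✓ 101011✓ 110001✓ 110010✓ 111010✓ 111100✓ 111110✓
Round 1: -01011 -10001 0-1001 001-10✓ 001-11✓ 0010-1 00101-✓ 00111-✓ 01-001 01000- 10-011 11-010 111-10 1111-0
Round 2: 001-1-
PIs = {-01011, -10001, 0-1001, 000100, 001-1-, 0010-1, 01-001, 01000-, 10-011, 11-010, 111-10, 1111-0}
Coverage chart:
  m4: 000100 ←essential
  m9: 0-1001,0010-1
  m11: -01011,001-1-,0010-1
  m14: 001-1- ←essential
  m15: 001-1- ←essential
  m16: 01000- ←essential
  m17: -10001,01-001,01000-
  m25: 0-1001,01-001
  m43: -01011,10-011
  m49: -10001 ←essential
  m50: 11-010 ←essential
  m58: 11-010,111-10
  m60: 1111-0 ←essential
  m62: 111-10,1111-0
Essential: -10001, 000100, 001-1-, 01000-, 11-010, 1111-0

6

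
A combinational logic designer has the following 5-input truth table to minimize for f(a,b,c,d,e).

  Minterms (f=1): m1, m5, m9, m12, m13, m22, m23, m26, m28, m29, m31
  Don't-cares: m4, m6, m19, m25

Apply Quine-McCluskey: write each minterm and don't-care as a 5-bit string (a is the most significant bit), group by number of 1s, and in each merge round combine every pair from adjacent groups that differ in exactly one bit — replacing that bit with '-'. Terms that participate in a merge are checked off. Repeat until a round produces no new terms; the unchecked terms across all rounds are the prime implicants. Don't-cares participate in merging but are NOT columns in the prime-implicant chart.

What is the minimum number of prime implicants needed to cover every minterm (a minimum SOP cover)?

[col 0] 00001*, 00100*, 00101*, 00110*, 01001*, 01100*, 01101*, 10011*, 10110*, 10111*, 11001*, 11010, 11100*, 11101*, 11111*
[col 1] -0110, -1001*, -1100*, -1101*, 0-001*, 0-100*, 0-101*, 00-01*, 001-0, 0010-*, 01-01*, 0110-*, 1-111, 10-11, 1011-, 11-01*, 111-1, 1110-*
[col 2] -1-01, -110-, 0--01, 0-10-
Prime implicants: -0110, -1-01, -110-, 0--01, 0-10-, 001-0, 1-111, 10-11, 1011-, 11010, 111-1
PI chart (minterm → PIs covering it):
  1 | 0--01  (sole → essential)
  5 | 0--01,0-10-
  9 | -1-01,0--01
  12 | -110-,0-10-
  13 | -1-01,-110-,0--01,0-10-
  22 | -0110,1011-
  23 | 1-111,10-11,1011-
  26 | 11010  (sole → essential)
  28 | -110-  (sole → essential)
  29 | -1-01,-110-,111-1
  31 | 1-111,111-1
Essential prime implicants: -110-, 0--01, 11010
Petrick residual → -0110, 1-111
Minimum SOP uses 5 PIs: b'cde' + bcd' + a'd'e + acde + abc'de'

5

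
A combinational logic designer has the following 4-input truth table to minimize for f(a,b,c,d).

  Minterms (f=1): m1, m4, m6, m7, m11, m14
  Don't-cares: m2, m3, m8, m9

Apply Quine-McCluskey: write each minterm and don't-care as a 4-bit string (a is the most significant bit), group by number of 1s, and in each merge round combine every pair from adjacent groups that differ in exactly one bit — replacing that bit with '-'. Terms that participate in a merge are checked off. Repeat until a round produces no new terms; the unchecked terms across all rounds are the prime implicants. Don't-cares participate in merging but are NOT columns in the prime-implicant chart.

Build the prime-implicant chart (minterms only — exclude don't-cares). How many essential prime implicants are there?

[col 0] 0001*, 0010*, 0011*, 0100*, 0110*, 0111*, 1000*, 1001*, 1011*, 1110*
[col 1] -001*, -011*, -110, 0-10*, 0-11*, 00-1*, 001-*, 01-0, 011-*, 10-1*, 100-
[col 2] -0-1, 0-1-
Prime implicants: -0-1, -110, 0-1-, 01-0, 100-
PI chart (minterm → PIs covering it):
  1 | -0-1  (sole → essential)
  4 | 01-0  (sole → essential)
  6 | -110,0-1-,01-0
  7 | 0-1-  (sole → essential)
  11 | -0-1  (sole → essential)
  14 | -110  (sole → essential)
Essential prime implicants: -0-1, -110, 0-1-, 01-0

4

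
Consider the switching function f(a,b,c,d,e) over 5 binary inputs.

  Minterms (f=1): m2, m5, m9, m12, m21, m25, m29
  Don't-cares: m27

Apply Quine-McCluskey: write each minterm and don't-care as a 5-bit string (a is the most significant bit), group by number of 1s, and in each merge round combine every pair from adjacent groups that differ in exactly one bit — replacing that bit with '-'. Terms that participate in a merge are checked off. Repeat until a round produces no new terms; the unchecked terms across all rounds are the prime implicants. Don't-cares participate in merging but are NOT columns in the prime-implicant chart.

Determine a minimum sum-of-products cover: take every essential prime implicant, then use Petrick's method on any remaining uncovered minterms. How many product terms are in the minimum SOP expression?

Round 0: 00010 00101✓ 01001✓ 01100 10101✓ 11001✓ 11011✓ 11101✓
Round 1: -0101 -1001 1-101 11-01 110-1
PIs = {-0101, -1001, 00010, 01100, 1-101, 11-01, 110-1}
Coverage chart:
  m2: 00010 ←essential
  m5: -0101 ←essential
  m9: -1001 ←essential
  m12: 01100 ←essential
  m21: -0101,1-101
  m25: -1001,11-01,110-1
  m29: 1-101,11-01
Essential: -0101, -1001, 00010, 01100
Petrick residual → 1-101
Min cover (5 terms): b'cd'e + bc'd'e + a'b'c'de' + a'bcd'e' + acd'e

5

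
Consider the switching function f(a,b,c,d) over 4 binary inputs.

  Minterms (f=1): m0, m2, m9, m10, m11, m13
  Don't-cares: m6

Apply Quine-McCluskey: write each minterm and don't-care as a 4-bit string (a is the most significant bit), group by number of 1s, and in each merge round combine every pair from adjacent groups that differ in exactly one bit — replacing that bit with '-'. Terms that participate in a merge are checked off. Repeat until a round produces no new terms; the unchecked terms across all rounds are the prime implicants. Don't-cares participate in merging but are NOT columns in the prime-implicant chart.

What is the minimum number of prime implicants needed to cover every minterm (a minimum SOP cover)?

3

size-2^0 implicants → 0000(✓)  0010(✓)  0110(✓)  1001(✓)  1010(✓)  1011(✓)  1101(✓)
size-2^1 implicants → -010  0-10  00-0  1-01  10-1  101-
Unchecked terms (primes): -010, 0-10, 00-0, 1-01, 10-1, 101-
Minterm coverage:
  m0 ⊆ 00-0 [E]
  m2 ⊆ -010,0-10,00-0
  m9 ⊆ 1-01,10-1
  m10 ⊆ -010,101-
  m11 ⊆ 10-1,101-
  m13 ⊆ 1-01 [E]
E = {00-0, 1-01}
Petrick residual → 101-
Cover = a'b'd' + ac'd + ab'c  |cover|=3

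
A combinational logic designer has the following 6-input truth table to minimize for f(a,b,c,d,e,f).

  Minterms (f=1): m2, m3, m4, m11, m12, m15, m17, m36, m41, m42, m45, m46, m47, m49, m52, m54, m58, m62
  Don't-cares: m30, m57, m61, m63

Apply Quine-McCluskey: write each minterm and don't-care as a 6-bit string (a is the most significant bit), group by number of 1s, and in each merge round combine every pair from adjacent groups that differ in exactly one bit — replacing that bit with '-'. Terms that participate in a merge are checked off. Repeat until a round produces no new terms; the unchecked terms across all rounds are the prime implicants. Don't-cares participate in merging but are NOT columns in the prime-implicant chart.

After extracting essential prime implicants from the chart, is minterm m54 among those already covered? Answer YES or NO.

[col 0] 000010*, 000011*, 000100*, 001011*, 001100*, 001111*, 010001*, 011110*, 100100*, 101001*, 101010*, 101101*, 101110*, 101111*, 110001*, 110100*, 110110*, 111001*, 111010*, 111101*, 111110*, 111111*
[col 1] -00100, -01111, -10001, -11110, 00-011, 00-100, 00001-, 001-11, 1-0100, 1-1001*, 1-1010*, 1-1101*, 1-1110*, 1-1111*, 101-01*, 101-10*, 1011-1*, 10111-*, 11-001, 11-110, 1101-0, 111-01*, 111-10*, 1111-1*, 11111-*
[col 2] 1-1-01, 1-1-10, 1-11-1, 1-111-
Prime implicants: -00100, -01111, -10001, -11110, 00-011, 00-100, 00001-, 001-11, 1-0100, 1-1-01, 1-1-10, 1-11-1, 1-111-, 11-001, 11-110, 1101-0
PI chart (minterm → PIs covering it):
  2 | 00001-  (sole → essential)
  3 | 00-011,00001-
  4 | -00100,00-100
  11 | 00-011,001-11
  12 | 00-100  (sole → essential)
  15 | -01111,001-11
  17 | -10001  (sole → essential)
  36 | -00100,1-0100
  41 | 1-1-01  (sole → essential)
  42 | 1-1-10  (sole → essential)
  45 | 1-1-01,1-11-1
  46 | 1-1-10,1-111-
  47 | -01111,1-11-1,1-111-
  49 | -10001,11-001
  52 | 1-0100,1101-0
  54 | 11-110,1101-0
  58 | 1-1-10  (sole → essential)
  62 | -11110,1-1-10,1-111-,11-110
Essential prime implicants: -10001, 00-100, 00001-, 1-1-01, 1-1-10

NO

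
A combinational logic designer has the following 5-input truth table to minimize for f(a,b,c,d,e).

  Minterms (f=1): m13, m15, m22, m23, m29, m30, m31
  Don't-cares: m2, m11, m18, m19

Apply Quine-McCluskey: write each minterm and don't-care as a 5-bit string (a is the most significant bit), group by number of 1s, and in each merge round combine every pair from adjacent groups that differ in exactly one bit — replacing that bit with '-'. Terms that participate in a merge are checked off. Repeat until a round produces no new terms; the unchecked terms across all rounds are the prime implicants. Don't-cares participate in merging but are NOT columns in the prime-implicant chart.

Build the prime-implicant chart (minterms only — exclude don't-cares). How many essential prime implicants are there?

2

[col 0] 00010*, 01011*, 01101*, 01111*, 10010*, 10011*, 10110*, 10111*, 11101*, 11110*, 11111*
[col 1] -0010, -1101*, -1111*, 01-11, 011-1*, 1-110*, 1-111*, 10-10*, 10-11*, 1001-*, 1011-*, 111-1*, 1111-*
[col 2] -11-1, 1-11-, 10-1-
Prime implicants: -0010, -11-1, 01-11, 1-11-, 10-1-
PI chart (minterm → PIs covering it):
  13 | -11-1  (sole → essential)
  15 | -11-1,01-11
  22 | 1-11-,10-1-
  23 | 1-11-,10-1-
  29 | -11-1  (sole → essential)
  30 | 1-11-  (sole → essential)
  31 | -11-1,1-11-
Essential prime implicants: -11-1, 1-11-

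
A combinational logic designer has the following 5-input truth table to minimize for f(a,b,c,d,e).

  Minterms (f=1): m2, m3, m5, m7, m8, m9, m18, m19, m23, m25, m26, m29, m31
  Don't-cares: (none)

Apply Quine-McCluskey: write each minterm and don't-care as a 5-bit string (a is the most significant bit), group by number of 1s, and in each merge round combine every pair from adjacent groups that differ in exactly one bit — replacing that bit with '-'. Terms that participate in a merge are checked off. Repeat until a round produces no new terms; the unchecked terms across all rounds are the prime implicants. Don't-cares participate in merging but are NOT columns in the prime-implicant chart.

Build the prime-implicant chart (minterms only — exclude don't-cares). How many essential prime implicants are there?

Round 0: 00010✓ 00011✓ 00101✓ 00111✓ 01000✓ 01001✓ 10010✓ 10011✓ 10111✓ 11001✓ 11010✓ 11101✓ 11111✓
Round 1: -0010✓ -0011✓ -0111✓ -1001 00-11✓ 0001-✓ 001-1 0100- 1-010 1-111 10-11✓ 1001-✓ 11-01 111-1
Round 2: -0-11 -001-
PIs = {-0-11, -001-, -1001, 001-1, 0100-, 1-010, 1-111, 11-01, 111-1}
Coverage chart:
  m2: -001- ←essential
  m3: -0-11,-001-
  m5: 001-1 ←essential
  m7: -0-11,001-1
  m8: 0100- ←essential
  m9: -1001,0100-
  m18: -001-,1-010
  m19: -0-11,-001-
  m23: -0-11,1-111
  m25: -1001,11-01
  m26: 1-010 ←essential
  m29: 11-01,111-1
  m31: 1-111,111-1
Essential: -001-, 001-1, 0100-, 1-010

4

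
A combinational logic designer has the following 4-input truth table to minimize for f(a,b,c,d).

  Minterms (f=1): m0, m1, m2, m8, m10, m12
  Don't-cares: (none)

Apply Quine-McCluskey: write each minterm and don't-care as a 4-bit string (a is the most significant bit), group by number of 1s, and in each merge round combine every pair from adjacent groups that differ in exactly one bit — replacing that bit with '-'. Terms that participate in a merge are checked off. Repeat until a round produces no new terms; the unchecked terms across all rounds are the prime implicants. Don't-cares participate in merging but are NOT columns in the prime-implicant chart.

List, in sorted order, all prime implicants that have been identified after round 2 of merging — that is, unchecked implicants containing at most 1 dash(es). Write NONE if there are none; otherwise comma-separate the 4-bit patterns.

000-, 1-00

Round 0: 0000✓ 0001✓ 0010✓ 1000✓ 1010✓ 1100✓
Round 1: -000✓ -010✓ 00-0✓ 000- 1-00 10-0✓
Round 2: -0-0
PIs = {-0-0, 000-, 1-00}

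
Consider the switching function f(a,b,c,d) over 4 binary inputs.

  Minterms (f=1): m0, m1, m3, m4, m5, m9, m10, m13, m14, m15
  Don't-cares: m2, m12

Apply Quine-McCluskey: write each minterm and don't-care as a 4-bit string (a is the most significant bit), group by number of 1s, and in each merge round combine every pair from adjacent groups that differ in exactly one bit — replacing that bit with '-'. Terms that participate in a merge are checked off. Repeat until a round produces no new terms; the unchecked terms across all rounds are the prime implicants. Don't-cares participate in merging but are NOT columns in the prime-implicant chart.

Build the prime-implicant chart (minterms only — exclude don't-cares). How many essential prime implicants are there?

Round 0: 0000✓ 0001✓ 0010✓ 0011✓ 0100✓ 0101✓ 1001✓ 1010✓ 1100✓ 1101✓ 1110✓ 1111✓
Round 1: -001✓ -010 -100✓ -101✓ 0-00✓ 0-01✓ 00-0✓ 00-1✓ 000-✓ 001-✓ 010-✓ 1-01✓ 1-10 11-0✓ 11-1✓ 110-✓ 111-✓
Round 2: --01 -10- 0-0- 00-- 11--
PIs = {--01, -010, -10-, 0-0-, 00--, 1-10, 11--}
Coverage chart:
  m0: 0-0-,00--
  m1: --01,0-0-,00--
  m3: 00-- ←essential
  m4: -10-,0-0-
  m5: --01,-10-,0-0-
  m9: --01 ←essential
  m10: -010,1-10
  m13: --01,-10-,11--
  m14: 1-10,11--
  m15: 11-- ←essential
Essential: --01, 00--, 11--

3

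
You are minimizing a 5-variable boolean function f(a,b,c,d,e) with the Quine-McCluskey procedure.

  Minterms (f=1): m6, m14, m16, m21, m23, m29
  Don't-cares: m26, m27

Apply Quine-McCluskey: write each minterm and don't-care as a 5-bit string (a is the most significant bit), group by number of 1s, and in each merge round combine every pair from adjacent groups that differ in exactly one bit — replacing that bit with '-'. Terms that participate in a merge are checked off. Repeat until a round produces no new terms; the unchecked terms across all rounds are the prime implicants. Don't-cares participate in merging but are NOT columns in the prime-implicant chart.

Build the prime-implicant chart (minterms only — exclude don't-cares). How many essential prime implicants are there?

[col 0] 00110*, 01110*, 10000, 10101*, 10111*, 11010*, 11011*, 11101*
[col 1] 0-110, 1-101, 101-1, 1101-
Prime implicants: 0-110, 1-101, 10000, 101-1, 1101-
PI chart (minterm → PIs covering it):
  6 | 0-110  (sole → essential)
  14 | 0-110  (sole → essential)
  16 | 10000  (sole → essential)
  21 | 1-101,101-1
  23 | 101-1  (sole → essential)
  29 | 1-101  (sole → essential)
Essential prime implicants: 0-110, 1-101, 10000, 101-1

4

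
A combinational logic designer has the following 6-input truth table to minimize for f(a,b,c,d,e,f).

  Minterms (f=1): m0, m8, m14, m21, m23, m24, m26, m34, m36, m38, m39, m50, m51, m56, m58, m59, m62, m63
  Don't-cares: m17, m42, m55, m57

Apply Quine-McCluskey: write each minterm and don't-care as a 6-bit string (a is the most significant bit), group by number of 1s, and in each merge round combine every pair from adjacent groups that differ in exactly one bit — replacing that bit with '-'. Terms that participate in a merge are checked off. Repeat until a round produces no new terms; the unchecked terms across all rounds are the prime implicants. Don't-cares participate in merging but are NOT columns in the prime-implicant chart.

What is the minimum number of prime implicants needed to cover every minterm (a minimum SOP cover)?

[col 0] 000000*, 001000*, 001110, 010001*, 010101*, 010111*, 011000*, 011010*, 100010*, 100100*, 100110*, 100111*, 101010*, 110010*, 110011*, 110111*, 111000*, 111001*, 111010*, 111011*, 111110*, 111111*
[col 1] -10111, -11000*, -11010*, 0-1000, 00-000, 010-01, 0101-1, 0110-0*, 1-0010*, 1-0111, 1-1010*, 10-010*, 100-10, 1001-0, 10011-, 11-010*, 11-011*, 11-111*, 110-11*, 11001-*, 111-10*, 111-11*, 1110-0*, 1110-1*, 11100-*, 11101-*, 11111-*
[col 2] -110-0, 1--010, 11--11, 11-01-, 111-1-, 1110--
Prime implicants: -10111, -110-0, 0-1000, 00-000, 001110, 010-01, 0101-1, 1--010, 1-0111, 100-10, 1001-0, 10011-, 11--11, 11-01-, 111-1-, 1110--
PI chart (minterm → PIs covering it):
  0 | 00-000  (sole → essential)
  8 | 0-1000,00-000
  14 | 001110  (sole → essential)
  21 | 010-01,0101-1
  23 | -10111,0101-1
  24 | -110-0,0-1000
  26 | -110-0  (sole → essential)
  34 | 1--010,100-10
  36 | 1001-0  (sole → essential)
  38 | 100-10,1001-0,10011-
  39 | 1-0111,10011-
  50 | 1--010,11-01-
  51 | 11--11,11-01-
  56 | -110-0,1110--
  58 | -110-0,1--010,11-01-,111-1-,1110--
  59 | 11--11,11-01-,111-1-,1110--
  62 | 111-1-  (sole → essential)
  63 | 11--11,111-1-
Essential prime implicants: -110-0, 00-000, 001110, 1001-0, 111-1-
Petrick residual → 0101-1, 1--010, 1-0111, 11--11
Minimum SOP uses 9 PIs: bcd'f' + a'b'd'e'f' + a'b'cdef' + a'bc'df + ad'ef' + ac'def + ab'c'df' + abef + abce

9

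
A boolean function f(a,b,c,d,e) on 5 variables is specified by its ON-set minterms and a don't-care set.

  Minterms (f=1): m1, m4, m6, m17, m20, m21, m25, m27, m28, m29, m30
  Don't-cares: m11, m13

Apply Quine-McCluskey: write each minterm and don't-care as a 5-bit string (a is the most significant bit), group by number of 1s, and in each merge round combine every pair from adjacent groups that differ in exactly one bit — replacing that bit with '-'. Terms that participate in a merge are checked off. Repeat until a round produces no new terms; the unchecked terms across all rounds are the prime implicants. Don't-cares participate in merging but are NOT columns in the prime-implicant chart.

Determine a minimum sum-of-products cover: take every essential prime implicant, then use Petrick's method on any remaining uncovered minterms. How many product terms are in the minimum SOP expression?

5

[col 0] 00001*, 00100*, 00110*, 01011*, 01101*, 10001*, 10100*, 10101*, 11001*, 11011*, 11100*, 11101*, 11110*
[col 1] -0001, -0100, -1011, -1101, 001-0, 1-001*, 1-100*, 1-101*, 10-01*, 1010-*, 11-01*, 110-1, 111-0, 1110-*
[col 2] 1--01, 1-10-
Prime implicants: -0001, -0100, -1011, -1101, 001-0, 1--01, 1-10-, 110-1, 111-0
PI chart (minterm → PIs covering it):
  1 | -0001  (sole → essential)
  4 | -0100,001-0
  6 | 001-0  (sole → essential)
  17 | -0001,1--01
  20 | -0100,1-10-
  21 | 1--01,1-10-
  25 | 1--01,110-1
  27 | -1011,110-1
  28 | 1-10-,111-0
  29 | -1101,1--01,1-10-
  30 | 111-0  (sole → essential)
Essential prime implicants: -0001, 001-0, 111-0
Petrick residual → 1-10-, 110-1
Minimum SOP uses 5 PIs: b'c'd'e + a'b'ce' + acd' + abc'e + abce'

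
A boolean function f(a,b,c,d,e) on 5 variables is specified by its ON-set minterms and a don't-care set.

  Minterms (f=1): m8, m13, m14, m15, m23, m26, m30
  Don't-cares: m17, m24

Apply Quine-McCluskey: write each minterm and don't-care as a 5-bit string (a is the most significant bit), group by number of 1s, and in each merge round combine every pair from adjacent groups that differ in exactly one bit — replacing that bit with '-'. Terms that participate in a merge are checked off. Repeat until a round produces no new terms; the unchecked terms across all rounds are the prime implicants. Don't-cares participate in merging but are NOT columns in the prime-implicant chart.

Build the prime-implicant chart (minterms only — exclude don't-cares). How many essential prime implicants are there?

3

size-2^0 implicants → 01000(✓)  01101(✓)  01110(✓)  01111(✓)  10001  10111  11000(✓)  11010(✓)  11110(✓)
size-2^1 implicants → -1000  -1110  011-1  0111-  11-10  110-0
Unchecked terms (primes): -1000, -1110, 011-1, 0111-, 10001, 10111, 11-10, 110-0
Minterm coverage:
  m8 ⊆ -1000 [E]
  m13 ⊆ 011-1 [E]
  m14 ⊆ -1110,0111-
  m15 ⊆ 011-1,0111-
  m23 ⊆ 10111 [E]
  m26 ⊆ 11-10,110-0
  m30 ⊆ -1110,11-10
E = {-1000, 011-1, 10111}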